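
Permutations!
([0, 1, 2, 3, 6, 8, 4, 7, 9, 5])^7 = (4 6)(5 8 9)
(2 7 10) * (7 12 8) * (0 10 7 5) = (0 10 2 12 8 5) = [10, 1, 12, 3, 4, 0, 6, 7, 5, 9, 2, 11, 8]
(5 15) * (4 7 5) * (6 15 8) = (4 7 5 8 6 15) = [0, 1, 2, 3, 7, 8, 15, 5, 6, 9, 10, 11, 12, 13, 14, 4]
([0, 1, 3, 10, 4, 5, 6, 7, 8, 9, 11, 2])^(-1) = [0, 1, 11, 2, 4, 5, 6, 7, 8, 9, 3, 10]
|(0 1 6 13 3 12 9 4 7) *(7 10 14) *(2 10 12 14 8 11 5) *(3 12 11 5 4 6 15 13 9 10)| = 12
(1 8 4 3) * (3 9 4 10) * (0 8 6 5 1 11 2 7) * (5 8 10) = (0 10 3 11 2 7)(1 6 8 5)(4 9) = [10, 6, 7, 11, 9, 1, 8, 0, 5, 4, 3, 2]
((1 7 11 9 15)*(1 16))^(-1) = (1 16 15 9 11 7)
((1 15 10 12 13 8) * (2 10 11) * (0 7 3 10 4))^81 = ((0 7 3 10 12 13 8 1 15 11 2 4))^81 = (0 11 8 10)(1 12 7 2)(3 4 15 13)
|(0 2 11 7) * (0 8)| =5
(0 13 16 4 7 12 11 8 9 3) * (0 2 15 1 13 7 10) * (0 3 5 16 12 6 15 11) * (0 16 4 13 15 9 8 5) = (0 7 6 9)(1 15)(2 11 5 4 10 3)(12 16 13) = [7, 15, 11, 2, 10, 4, 9, 6, 8, 0, 3, 5, 16, 12, 14, 1, 13]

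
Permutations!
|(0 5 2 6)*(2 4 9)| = |(0 5 4 9 2 6)| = 6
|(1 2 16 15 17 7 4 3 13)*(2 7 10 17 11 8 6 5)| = 70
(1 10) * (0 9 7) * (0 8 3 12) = [9, 10, 2, 12, 4, 5, 6, 8, 3, 7, 1, 11, 0] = (0 9 7 8 3 12)(1 10)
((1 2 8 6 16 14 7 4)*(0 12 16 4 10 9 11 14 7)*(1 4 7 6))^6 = ((0 12 16 6 7 10 9 11 14)(1 2 8))^6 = (0 9 6)(7 12 11)(10 16 14)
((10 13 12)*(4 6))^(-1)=((4 6)(10 13 12))^(-1)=(4 6)(10 12 13)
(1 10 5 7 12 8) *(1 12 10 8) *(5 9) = (1 8 12)(5 7 10 9) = [0, 8, 2, 3, 4, 7, 6, 10, 12, 5, 9, 11, 1]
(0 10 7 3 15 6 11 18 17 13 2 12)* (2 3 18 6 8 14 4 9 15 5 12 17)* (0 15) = (0 10 7 18 2 17 13 3 5 12 15 8 14 4 9)(6 11) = [10, 1, 17, 5, 9, 12, 11, 18, 14, 0, 7, 6, 15, 3, 4, 8, 16, 13, 2]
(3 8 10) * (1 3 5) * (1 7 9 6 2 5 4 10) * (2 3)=(1 2 5 7 9 6 3 8)(4 10)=[0, 2, 5, 8, 10, 7, 3, 9, 1, 6, 4]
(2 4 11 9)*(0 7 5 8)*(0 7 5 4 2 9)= (0 5 8 7 4 11)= [5, 1, 2, 3, 11, 8, 6, 4, 7, 9, 10, 0]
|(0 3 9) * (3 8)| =|(0 8 3 9)| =4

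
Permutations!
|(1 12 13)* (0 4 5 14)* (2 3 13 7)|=12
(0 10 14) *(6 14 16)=(0 10 16 6 14)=[10, 1, 2, 3, 4, 5, 14, 7, 8, 9, 16, 11, 12, 13, 0, 15, 6]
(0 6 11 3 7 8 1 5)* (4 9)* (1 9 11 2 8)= (0 6 2 8 9 4 11 3 7 1 5)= [6, 5, 8, 7, 11, 0, 2, 1, 9, 4, 10, 3]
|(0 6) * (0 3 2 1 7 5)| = |(0 6 3 2 1 7 5)| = 7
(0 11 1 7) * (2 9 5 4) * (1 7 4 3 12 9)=(0 11 7)(1 4 2)(3 12 9 5)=[11, 4, 1, 12, 2, 3, 6, 0, 8, 5, 10, 7, 9]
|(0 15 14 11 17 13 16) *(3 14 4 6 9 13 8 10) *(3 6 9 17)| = |(0 15 4 9 13 16)(3 14 11)(6 17 8 10)| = 12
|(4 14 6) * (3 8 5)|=|(3 8 5)(4 14 6)|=3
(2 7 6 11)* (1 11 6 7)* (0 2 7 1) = [2, 11, 0, 3, 4, 5, 6, 1, 8, 9, 10, 7] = (0 2)(1 11 7)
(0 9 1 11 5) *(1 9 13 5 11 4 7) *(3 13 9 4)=(0 9 4 7 1 3 13 5)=[9, 3, 2, 13, 7, 0, 6, 1, 8, 4, 10, 11, 12, 5]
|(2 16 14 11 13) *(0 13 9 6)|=|(0 13 2 16 14 11 9 6)|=8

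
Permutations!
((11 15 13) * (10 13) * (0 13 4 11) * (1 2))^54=(4 15)(10 11)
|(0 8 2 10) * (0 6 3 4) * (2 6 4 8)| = |(0 2 10 4)(3 8 6)| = 12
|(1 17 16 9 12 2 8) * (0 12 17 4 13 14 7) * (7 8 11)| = 15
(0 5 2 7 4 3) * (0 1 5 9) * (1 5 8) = [9, 8, 7, 5, 3, 2, 6, 4, 1, 0] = (0 9)(1 8)(2 7 4 3 5)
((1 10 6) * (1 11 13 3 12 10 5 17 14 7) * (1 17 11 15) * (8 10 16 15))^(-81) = (17)(1 15 16 12 3 13 11 5)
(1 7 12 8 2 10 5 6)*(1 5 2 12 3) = (1 7 3)(2 10)(5 6)(8 12) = [0, 7, 10, 1, 4, 6, 5, 3, 12, 9, 2, 11, 8]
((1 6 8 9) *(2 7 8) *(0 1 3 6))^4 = (2 3 8)(6 9 7)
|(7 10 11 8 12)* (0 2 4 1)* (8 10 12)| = 4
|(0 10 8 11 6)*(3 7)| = 10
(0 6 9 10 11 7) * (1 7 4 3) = (0 6 9 10 11 4 3 1 7) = [6, 7, 2, 1, 3, 5, 9, 0, 8, 10, 11, 4]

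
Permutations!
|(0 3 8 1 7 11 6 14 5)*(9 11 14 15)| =28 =|(0 3 8 1 7 14 5)(6 15 9 11)|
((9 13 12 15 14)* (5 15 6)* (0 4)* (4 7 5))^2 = (0 5 14 13 6)(4 7 15 9 12)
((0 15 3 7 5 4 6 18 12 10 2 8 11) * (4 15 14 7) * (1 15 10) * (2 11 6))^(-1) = (0 11 10 5 7 14)(1 12 18 6 8 2 4 3 15)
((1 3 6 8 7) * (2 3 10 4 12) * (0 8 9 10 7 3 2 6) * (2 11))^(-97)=((0 8 3)(1 7)(2 11)(4 12 6 9 10))^(-97)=(0 3 8)(1 7)(2 11)(4 9 12 10 6)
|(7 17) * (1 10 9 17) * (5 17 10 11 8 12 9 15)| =10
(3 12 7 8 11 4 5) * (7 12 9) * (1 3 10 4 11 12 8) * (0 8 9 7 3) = (0 8 12 9 3 7 1)(4 5 10) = [8, 0, 2, 7, 5, 10, 6, 1, 12, 3, 4, 11, 9]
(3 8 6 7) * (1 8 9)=[0, 8, 2, 9, 4, 5, 7, 3, 6, 1]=(1 8 6 7 3 9)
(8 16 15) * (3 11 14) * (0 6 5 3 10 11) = [6, 1, 2, 0, 4, 3, 5, 7, 16, 9, 11, 14, 12, 13, 10, 8, 15] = (0 6 5 3)(8 16 15)(10 11 14)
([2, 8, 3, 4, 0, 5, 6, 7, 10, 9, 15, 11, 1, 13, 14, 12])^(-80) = (15)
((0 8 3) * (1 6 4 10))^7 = ((0 8 3)(1 6 4 10))^7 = (0 8 3)(1 10 4 6)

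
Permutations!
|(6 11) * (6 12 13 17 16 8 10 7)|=|(6 11 12 13 17 16 8 10 7)|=9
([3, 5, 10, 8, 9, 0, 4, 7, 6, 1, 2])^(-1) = [5, 9, 10, 0, 6, 1, 8, 7, 3, 4, 2]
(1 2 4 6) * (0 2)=[2, 0, 4, 3, 6, 5, 1]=(0 2 4 6 1)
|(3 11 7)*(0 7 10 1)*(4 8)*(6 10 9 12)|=18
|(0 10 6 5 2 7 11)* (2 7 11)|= 7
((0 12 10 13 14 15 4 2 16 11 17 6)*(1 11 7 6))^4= (0 14 16 12 15 7 10 4 6 13 2)(1 11 17)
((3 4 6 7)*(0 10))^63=(0 10)(3 7 6 4)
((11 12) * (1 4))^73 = ((1 4)(11 12))^73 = (1 4)(11 12)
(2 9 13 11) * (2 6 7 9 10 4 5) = (2 10 4 5)(6 7 9 13 11) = [0, 1, 10, 3, 5, 2, 7, 9, 8, 13, 4, 6, 12, 11]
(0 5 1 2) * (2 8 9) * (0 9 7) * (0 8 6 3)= (0 5 1 6 3)(2 9)(7 8)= [5, 6, 9, 0, 4, 1, 3, 8, 7, 2]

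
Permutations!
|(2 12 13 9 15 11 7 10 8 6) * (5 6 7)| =|(2 12 13 9 15 11 5 6)(7 10 8)| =24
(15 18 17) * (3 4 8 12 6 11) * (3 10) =(3 4 8 12 6 11 10)(15 18 17) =[0, 1, 2, 4, 8, 5, 11, 7, 12, 9, 3, 10, 6, 13, 14, 18, 16, 15, 17]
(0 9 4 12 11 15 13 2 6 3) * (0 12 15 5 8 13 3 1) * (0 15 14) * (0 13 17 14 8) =[9, 15, 6, 12, 8, 0, 1, 7, 17, 4, 10, 5, 11, 2, 13, 3, 16, 14] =(0 9 4 8 17 14 13 2 6 1 15 3 12 11 5)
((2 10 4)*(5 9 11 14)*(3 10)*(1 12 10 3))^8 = (14)(1 4 12 2 10) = ((1 12 10 4 2)(5 9 11 14))^8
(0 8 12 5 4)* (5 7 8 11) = (0 11 5 4)(7 8 12) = [11, 1, 2, 3, 0, 4, 6, 8, 12, 9, 10, 5, 7]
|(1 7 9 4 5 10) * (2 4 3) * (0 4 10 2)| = 9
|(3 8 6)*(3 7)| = |(3 8 6 7)| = 4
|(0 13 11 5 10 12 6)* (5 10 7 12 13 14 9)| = |(0 14 9 5 7 12 6)(10 13 11)| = 21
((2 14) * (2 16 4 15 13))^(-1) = ((2 14 16 4 15 13))^(-1) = (2 13 15 4 16 14)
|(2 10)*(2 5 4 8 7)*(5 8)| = |(2 10 8 7)(4 5)| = 4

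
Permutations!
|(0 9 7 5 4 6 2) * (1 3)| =14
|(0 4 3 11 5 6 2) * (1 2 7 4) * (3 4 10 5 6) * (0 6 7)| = 20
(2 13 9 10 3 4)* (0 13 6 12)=(0 13 9 10 3 4 2 6 12)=[13, 1, 6, 4, 2, 5, 12, 7, 8, 10, 3, 11, 0, 9]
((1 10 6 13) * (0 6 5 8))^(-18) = (0 1 8 13 5 6 10)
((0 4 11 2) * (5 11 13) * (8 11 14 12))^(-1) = (0 2 11 8 12 14 5 13 4)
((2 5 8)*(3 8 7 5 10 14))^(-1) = (2 8 3 14 10)(5 7)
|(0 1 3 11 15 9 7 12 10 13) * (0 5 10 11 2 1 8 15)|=|(0 8 15 9 7 12 11)(1 3 2)(5 10 13)|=21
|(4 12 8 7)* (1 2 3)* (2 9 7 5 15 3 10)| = 18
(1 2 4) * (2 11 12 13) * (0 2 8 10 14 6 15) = (0 2 4 1 11 12 13 8 10 14 6 15) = [2, 11, 4, 3, 1, 5, 15, 7, 10, 9, 14, 12, 13, 8, 6, 0]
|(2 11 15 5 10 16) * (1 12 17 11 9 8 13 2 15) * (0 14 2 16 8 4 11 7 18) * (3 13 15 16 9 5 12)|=|(0 14 2 5 10 8 15 12 17 7 18)(1 3 13 9 4 11)|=66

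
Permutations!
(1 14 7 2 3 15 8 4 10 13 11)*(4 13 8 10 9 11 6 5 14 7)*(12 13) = (1 7 2 3 15 10 8 12 13 6 5 14 4 9 11) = [0, 7, 3, 15, 9, 14, 5, 2, 12, 11, 8, 1, 13, 6, 4, 10]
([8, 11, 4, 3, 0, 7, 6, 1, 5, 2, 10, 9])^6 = [9, 8, 1, 3, 11, 4, 6, 0, 2, 7, 10, 5]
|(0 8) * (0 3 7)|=4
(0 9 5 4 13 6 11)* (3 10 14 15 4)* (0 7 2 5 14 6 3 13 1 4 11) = [9, 4, 5, 10, 1, 13, 0, 2, 8, 14, 6, 7, 12, 3, 15, 11] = (0 9 14 15 11 7 2 5 13 3 10 6)(1 4)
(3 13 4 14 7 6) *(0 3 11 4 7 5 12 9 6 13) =(0 3)(4 14 5 12 9 6 11)(7 13) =[3, 1, 2, 0, 14, 12, 11, 13, 8, 6, 10, 4, 9, 7, 5]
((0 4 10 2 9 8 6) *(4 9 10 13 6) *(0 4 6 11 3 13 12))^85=(0 9 8 6 4 12)(2 10)(3 13 11)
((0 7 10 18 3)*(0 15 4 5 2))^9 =((0 7 10 18 3 15 4 5 2))^9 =(18)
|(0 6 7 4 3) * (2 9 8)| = 15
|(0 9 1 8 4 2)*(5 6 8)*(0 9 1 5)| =|(0 1)(2 9 5 6 8 4)| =6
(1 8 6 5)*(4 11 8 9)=(1 9 4 11 8 6 5)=[0, 9, 2, 3, 11, 1, 5, 7, 6, 4, 10, 8]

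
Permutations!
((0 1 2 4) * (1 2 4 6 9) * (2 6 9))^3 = (0 9)(1 6)(2 4)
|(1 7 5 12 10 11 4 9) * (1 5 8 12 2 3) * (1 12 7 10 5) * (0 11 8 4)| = 12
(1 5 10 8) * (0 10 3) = (0 10 8 1 5 3) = [10, 5, 2, 0, 4, 3, 6, 7, 1, 9, 8]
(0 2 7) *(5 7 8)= [2, 1, 8, 3, 4, 7, 6, 0, 5]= (0 2 8 5 7)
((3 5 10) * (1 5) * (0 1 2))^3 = ((0 1 5 10 3 2))^3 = (0 10)(1 3)(2 5)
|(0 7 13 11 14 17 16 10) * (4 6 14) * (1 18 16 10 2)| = 36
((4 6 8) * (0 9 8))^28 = (0 4 9 6 8)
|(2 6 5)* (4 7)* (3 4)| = 3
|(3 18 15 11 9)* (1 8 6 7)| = 20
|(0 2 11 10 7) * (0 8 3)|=7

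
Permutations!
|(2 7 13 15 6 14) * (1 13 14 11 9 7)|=|(1 13 15 6 11 9 7 14 2)|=9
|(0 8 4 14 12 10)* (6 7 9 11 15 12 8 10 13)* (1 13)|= 24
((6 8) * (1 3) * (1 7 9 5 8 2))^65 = ((1 3 7 9 5 8 6 2))^65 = (1 3 7 9 5 8 6 2)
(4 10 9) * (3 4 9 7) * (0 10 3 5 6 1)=(0 10 7 5 6 1)(3 4)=[10, 0, 2, 4, 3, 6, 1, 5, 8, 9, 7]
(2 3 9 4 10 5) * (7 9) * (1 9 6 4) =(1 9)(2 3 7 6 4 10 5) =[0, 9, 3, 7, 10, 2, 4, 6, 8, 1, 5]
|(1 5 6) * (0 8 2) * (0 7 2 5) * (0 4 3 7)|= |(0 8 5 6 1 4 3 7 2)|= 9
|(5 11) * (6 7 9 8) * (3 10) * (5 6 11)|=|(3 10)(6 7 9 8 11)|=10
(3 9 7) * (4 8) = (3 9 7)(4 8) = [0, 1, 2, 9, 8, 5, 6, 3, 4, 7]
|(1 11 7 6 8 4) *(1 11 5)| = |(1 5)(4 11 7 6 8)| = 10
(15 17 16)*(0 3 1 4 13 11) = (0 3 1 4 13 11)(15 17 16) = [3, 4, 2, 1, 13, 5, 6, 7, 8, 9, 10, 0, 12, 11, 14, 17, 15, 16]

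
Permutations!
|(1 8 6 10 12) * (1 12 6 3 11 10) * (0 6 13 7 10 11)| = 15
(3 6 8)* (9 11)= [0, 1, 2, 6, 4, 5, 8, 7, 3, 11, 10, 9]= (3 6 8)(9 11)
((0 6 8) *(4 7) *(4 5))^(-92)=(0 6 8)(4 7 5)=((0 6 8)(4 7 5))^(-92)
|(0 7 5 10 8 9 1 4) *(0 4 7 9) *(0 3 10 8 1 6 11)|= 12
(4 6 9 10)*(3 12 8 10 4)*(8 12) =(12)(3 8 10)(4 6 9) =[0, 1, 2, 8, 6, 5, 9, 7, 10, 4, 3, 11, 12]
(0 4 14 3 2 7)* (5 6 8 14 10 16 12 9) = (0 4 10 16 12 9 5 6 8 14 3 2 7) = [4, 1, 7, 2, 10, 6, 8, 0, 14, 5, 16, 11, 9, 13, 3, 15, 12]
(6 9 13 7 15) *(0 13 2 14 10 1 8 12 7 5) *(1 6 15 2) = (15)(0 13 5)(1 8 12 7 2 14 10 6 9) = [13, 8, 14, 3, 4, 0, 9, 2, 12, 1, 6, 11, 7, 5, 10, 15]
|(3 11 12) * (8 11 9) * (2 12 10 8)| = |(2 12 3 9)(8 11 10)| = 12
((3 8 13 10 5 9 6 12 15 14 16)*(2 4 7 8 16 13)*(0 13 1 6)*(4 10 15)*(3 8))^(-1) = ((0 13 15 14 1 6 12 4 7 3 16 8 2 10 5 9))^(-1) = (0 9 5 10 2 8 16 3 7 4 12 6 1 14 15 13)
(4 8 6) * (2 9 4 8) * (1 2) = (1 2 9 4)(6 8) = [0, 2, 9, 3, 1, 5, 8, 7, 6, 4]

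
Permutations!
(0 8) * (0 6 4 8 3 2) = [3, 1, 0, 2, 8, 5, 4, 7, 6] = (0 3 2)(4 8 6)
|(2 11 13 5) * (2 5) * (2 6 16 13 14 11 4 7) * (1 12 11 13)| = |(1 12 11 14 13 6 16)(2 4 7)| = 21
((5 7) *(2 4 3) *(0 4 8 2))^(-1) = ((0 4 3)(2 8)(5 7))^(-1) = (0 3 4)(2 8)(5 7)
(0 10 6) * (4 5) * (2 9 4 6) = (0 10 2 9 4 5 6) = [10, 1, 9, 3, 5, 6, 0, 7, 8, 4, 2]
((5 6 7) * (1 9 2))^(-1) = (1 2 9)(5 7 6)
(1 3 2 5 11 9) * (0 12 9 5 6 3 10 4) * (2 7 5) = (0 12 9 1 10 4)(2 6 3 7 5 11) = [12, 10, 6, 7, 0, 11, 3, 5, 8, 1, 4, 2, 9]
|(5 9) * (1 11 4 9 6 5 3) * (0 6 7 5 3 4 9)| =|(0 6 3 1 11 9 4)(5 7)| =14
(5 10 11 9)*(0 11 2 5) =(0 11 9)(2 5 10) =[11, 1, 5, 3, 4, 10, 6, 7, 8, 0, 2, 9]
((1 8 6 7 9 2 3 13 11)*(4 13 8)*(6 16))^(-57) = (1 11 13 4)(2 9 7 6 16 8 3)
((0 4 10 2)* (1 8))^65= (0 4 10 2)(1 8)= ((0 4 10 2)(1 8))^65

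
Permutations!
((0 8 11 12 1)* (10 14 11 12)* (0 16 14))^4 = ((0 8 12 1 16 14 11 10))^4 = (0 16)(1 10)(8 14)(11 12)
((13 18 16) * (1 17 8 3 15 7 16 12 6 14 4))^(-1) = ((1 17 8 3 15 7 16 13 18 12 6 14 4))^(-1) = (1 4 14 6 12 18 13 16 7 15 3 8 17)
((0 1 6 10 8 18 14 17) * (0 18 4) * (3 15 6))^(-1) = ((0 1 3 15 6 10 8 4)(14 17 18))^(-1) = (0 4 8 10 6 15 3 1)(14 18 17)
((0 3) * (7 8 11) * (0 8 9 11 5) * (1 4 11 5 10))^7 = ((0 3 8 10 1 4 11 7 9 5))^7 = (0 7 1 3 9 4 8 5 11 10)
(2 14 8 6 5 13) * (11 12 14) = (2 11 12 14 8 6 5 13) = [0, 1, 11, 3, 4, 13, 5, 7, 6, 9, 10, 12, 14, 2, 8]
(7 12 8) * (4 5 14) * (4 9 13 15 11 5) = [0, 1, 2, 3, 4, 14, 6, 12, 7, 13, 10, 5, 8, 15, 9, 11] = (5 14 9 13 15 11)(7 12 8)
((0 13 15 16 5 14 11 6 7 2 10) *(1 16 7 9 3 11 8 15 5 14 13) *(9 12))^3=(0 14 7)(1 8 2)(3 12 11 9 6)(5 13)(10 16 15)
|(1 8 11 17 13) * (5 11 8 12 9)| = 7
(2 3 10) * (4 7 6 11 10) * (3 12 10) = [0, 1, 12, 4, 7, 5, 11, 6, 8, 9, 2, 3, 10] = (2 12 10)(3 4 7 6 11)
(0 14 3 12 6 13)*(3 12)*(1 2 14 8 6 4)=[8, 2, 14, 3, 1, 5, 13, 7, 6, 9, 10, 11, 4, 0, 12]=(0 8 6 13)(1 2 14 12 4)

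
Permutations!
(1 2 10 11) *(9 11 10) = (1 2 9 11) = [0, 2, 9, 3, 4, 5, 6, 7, 8, 11, 10, 1]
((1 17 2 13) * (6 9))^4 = (17)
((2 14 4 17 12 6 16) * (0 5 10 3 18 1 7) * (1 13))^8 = (18)(2 14 4 17 12 6 16)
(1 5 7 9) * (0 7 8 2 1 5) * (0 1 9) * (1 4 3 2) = (0 7)(1 4 3 2 9 5 8) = [7, 4, 9, 2, 3, 8, 6, 0, 1, 5]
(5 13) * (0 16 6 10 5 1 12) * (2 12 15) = (0 16 6 10 5 13 1 15 2 12) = [16, 15, 12, 3, 4, 13, 10, 7, 8, 9, 5, 11, 0, 1, 14, 2, 6]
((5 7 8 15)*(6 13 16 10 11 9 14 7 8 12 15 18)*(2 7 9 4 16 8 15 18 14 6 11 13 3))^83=((2 7 12 18 11 4 16 10 13 8 14 9 6 3)(5 15))^83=(2 3 6 9 14 8 13 10 16 4 11 18 12 7)(5 15)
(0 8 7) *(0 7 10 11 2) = (0 8 10 11 2) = [8, 1, 0, 3, 4, 5, 6, 7, 10, 9, 11, 2]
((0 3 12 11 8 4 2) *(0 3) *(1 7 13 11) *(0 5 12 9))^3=((0 5 12 1 7 13 11 8 4 2 3 9))^3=(0 1 11 2)(3 5 7 8)(4 9 12 13)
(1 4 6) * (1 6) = (6)(1 4) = [0, 4, 2, 3, 1, 5, 6]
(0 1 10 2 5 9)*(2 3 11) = (0 1 10 3 11 2 5 9) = [1, 10, 5, 11, 4, 9, 6, 7, 8, 0, 3, 2]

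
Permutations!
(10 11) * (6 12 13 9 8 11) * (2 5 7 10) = [0, 1, 5, 3, 4, 7, 12, 10, 11, 8, 6, 2, 13, 9] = (2 5 7 10 6 12 13 9 8 11)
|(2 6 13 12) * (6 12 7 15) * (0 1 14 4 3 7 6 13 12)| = |(0 1 14 4 3 7 15 13 6 12 2)| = 11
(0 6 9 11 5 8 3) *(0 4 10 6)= (3 4 10 6 9 11 5 8)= [0, 1, 2, 4, 10, 8, 9, 7, 3, 11, 6, 5]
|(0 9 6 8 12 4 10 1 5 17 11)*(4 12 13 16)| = |(0 9 6 8 13 16 4 10 1 5 17 11)| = 12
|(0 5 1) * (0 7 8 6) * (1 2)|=7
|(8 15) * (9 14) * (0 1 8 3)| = |(0 1 8 15 3)(9 14)| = 10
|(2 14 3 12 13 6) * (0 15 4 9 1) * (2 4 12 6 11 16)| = |(0 15 12 13 11 16 2 14 3 6 4 9 1)| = 13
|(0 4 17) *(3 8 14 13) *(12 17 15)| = |(0 4 15 12 17)(3 8 14 13)| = 20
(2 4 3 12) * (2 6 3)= (2 4)(3 12 6)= [0, 1, 4, 12, 2, 5, 3, 7, 8, 9, 10, 11, 6]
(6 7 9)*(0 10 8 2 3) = [10, 1, 3, 0, 4, 5, 7, 9, 2, 6, 8] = (0 10 8 2 3)(6 7 9)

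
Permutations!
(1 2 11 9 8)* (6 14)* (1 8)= (1 2 11 9)(6 14)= [0, 2, 11, 3, 4, 5, 14, 7, 8, 1, 10, 9, 12, 13, 6]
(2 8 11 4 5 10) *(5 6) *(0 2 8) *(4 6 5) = (0 2)(4 5 10 8 11 6) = [2, 1, 0, 3, 5, 10, 4, 7, 11, 9, 8, 6]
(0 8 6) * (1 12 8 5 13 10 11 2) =(0 5 13 10 11 2 1 12 8 6) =[5, 12, 1, 3, 4, 13, 0, 7, 6, 9, 11, 2, 8, 10]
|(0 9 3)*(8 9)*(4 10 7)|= |(0 8 9 3)(4 10 7)|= 12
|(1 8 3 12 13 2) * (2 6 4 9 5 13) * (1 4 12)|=21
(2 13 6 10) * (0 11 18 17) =(0 11 18 17)(2 13 6 10) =[11, 1, 13, 3, 4, 5, 10, 7, 8, 9, 2, 18, 12, 6, 14, 15, 16, 0, 17]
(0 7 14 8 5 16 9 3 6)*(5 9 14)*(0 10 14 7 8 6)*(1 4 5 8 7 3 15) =[7, 4, 2, 0, 5, 16, 10, 8, 9, 15, 14, 11, 12, 13, 6, 1, 3] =(0 7 8 9 15 1 4 5 16 3)(6 10 14)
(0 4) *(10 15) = (0 4)(10 15) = [4, 1, 2, 3, 0, 5, 6, 7, 8, 9, 15, 11, 12, 13, 14, 10]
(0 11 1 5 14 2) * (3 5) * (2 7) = (0 11 1 3 5 14 7 2) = [11, 3, 0, 5, 4, 14, 6, 2, 8, 9, 10, 1, 12, 13, 7]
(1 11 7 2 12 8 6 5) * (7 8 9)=(1 11 8 6 5)(2 12 9 7)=[0, 11, 12, 3, 4, 1, 5, 2, 6, 7, 10, 8, 9]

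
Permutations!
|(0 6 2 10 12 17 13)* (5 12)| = |(0 6 2 10 5 12 17 13)| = 8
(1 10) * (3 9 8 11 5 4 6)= (1 10)(3 9 8 11 5 4 6)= [0, 10, 2, 9, 6, 4, 3, 7, 11, 8, 1, 5]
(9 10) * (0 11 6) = [11, 1, 2, 3, 4, 5, 0, 7, 8, 10, 9, 6] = (0 11 6)(9 10)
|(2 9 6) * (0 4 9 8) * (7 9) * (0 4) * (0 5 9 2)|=4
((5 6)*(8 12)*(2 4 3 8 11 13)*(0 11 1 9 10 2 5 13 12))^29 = (0 8 3 4 2 10 9 1 12 11)(5 13 6)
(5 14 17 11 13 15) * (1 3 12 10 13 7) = (1 3 12 10 13 15 5 14 17 11 7) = [0, 3, 2, 12, 4, 14, 6, 1, 8, 9, 13, 7, 10, 15, 17, 5, 16, 11]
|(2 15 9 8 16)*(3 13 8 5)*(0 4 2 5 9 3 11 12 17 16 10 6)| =45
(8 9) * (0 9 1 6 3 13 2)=(0 9 8 1 6 3 13 2)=[9, 6, 0, 13, 4, 5, 3, 7, 1, 8, 10, 11, 12, 2]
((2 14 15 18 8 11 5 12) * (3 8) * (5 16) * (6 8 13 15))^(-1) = (2 12 5 16 11 8 6 14)(3 18 15 13)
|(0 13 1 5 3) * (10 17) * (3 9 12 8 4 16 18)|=22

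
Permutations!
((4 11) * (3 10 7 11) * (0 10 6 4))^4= ((0 10 7 11)(3 6 4))^4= (11)(3 6 4)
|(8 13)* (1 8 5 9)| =5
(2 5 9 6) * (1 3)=(1 3)(2 5 9 6)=[0, 3, 5, 1, 4, 9, 2, 7, 8, 6]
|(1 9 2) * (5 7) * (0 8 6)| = 6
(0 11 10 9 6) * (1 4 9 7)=[11, 4, 2, 3, 9, 5, 0, 1, 8, 6, 7, 10]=(0 11 10 7 1 4 9 6)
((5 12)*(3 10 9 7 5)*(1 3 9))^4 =((1 3 10)(5 12 9 7))^4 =(12)(1 3 10)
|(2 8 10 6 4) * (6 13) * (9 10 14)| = |(2 8 14 9 10 13 6 4)| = 8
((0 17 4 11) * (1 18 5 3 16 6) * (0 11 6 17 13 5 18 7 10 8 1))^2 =(18)(0 5 16 4)(1 10)(3 17 6 13)(7 8)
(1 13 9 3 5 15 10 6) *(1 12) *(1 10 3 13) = [0, 1, 2, 5, 4, 15, 12, 7, 8, 13, 6, 11, 10, 9, 14, 3] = (3 5 15)(6 12 10)(9 13)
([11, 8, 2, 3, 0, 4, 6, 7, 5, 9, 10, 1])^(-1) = (0 4 5 8 1 11)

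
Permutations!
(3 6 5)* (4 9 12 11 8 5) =(3 6 4 9 12 11 8 5) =[0, 1, 2, 6, 9, 3, 4, 7, 5, 12, 10, 8, 11]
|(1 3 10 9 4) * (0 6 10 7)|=8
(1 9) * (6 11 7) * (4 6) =[0, 9, 2, 3, 6, 5, 11, 4, 8, 1, 10, 7] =(1 9)(4 6 11 7)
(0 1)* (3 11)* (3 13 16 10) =(0 1)(3 11 13 16 10) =[1, 0, 2, 11, 4, 5, 6, 7, 8, 9, 3, 13, 12, 16, 14, 15, 10]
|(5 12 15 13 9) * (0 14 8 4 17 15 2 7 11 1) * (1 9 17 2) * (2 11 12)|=33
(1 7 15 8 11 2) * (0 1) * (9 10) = (0 1 7 15 8 11 2)(9 10) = [1, 7, 0, 3, 4, 5, 6, 15, 11, 10, 9, 2, 12, 13, 14, 8]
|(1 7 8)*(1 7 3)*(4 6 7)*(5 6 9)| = 6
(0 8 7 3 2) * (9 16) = (0 8 7 3 2)(9 16) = [8, 1, 0, 2, 4, 5, 6, 3, 7, 16, 10, 11, 12, 13, 14, 15, 9]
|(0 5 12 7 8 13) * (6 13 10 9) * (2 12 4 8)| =24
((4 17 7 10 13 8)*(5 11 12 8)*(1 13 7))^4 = (1 12)(4 5)(8 13)(11 17)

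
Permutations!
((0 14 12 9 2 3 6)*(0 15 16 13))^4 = ((0 14 12 9 2 3 6 15 16 13))^4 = (0 2 16 12 6)(3 13 9 15 14)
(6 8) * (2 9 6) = [0, 1, 9, 3, 4, 5, 8, 7, 2, 6] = (2 9 6 8)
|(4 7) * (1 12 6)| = |(1 12 6)(4 7)| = 6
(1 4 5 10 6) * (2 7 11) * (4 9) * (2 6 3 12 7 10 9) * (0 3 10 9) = (0 3 12 7 11 6 1 2 9 4 5) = [3, 2, 9, 12, 5, 0, 1, 11, 8, 4, 10, 6, 7]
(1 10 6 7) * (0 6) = [6, 10, 2, 3, 4, 5, 7, 1, 8, 9, 0] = (0 6 7 1 10)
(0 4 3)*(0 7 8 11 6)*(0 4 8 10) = [8, 1, 2, 7, 3, 5, 4, 10, 11, 9, 0, 6] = (0 8 11 6 4 3 7 10)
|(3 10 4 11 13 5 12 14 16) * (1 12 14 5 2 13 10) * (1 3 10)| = |(1 12 5 14 16 10 4 11)(2 13)| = 8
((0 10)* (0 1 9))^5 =(0 10 1 9)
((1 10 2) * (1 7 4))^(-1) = (1 4 7 2 10)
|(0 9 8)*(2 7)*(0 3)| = |(0 9 8 3)(2 7)| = 4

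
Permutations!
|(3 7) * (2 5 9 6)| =|(2 5 9 6)(3 7)| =4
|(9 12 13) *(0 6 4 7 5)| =15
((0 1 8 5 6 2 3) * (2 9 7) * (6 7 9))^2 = ((9)(0 1 8 5 7 2 3))^2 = (9)(0 8 7 3 1 5 2)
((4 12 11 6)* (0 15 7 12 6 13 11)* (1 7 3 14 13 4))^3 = ((0 15 3 14 13 11 4 6 1 7 12))^3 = (0 14 4 7 15 13 6 12 3 11 1)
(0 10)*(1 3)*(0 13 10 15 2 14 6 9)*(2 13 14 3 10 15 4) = (0 4 2 3 1 10 14 6 9)(13 15) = [4, 10, 3, 1, 2, 5, 9, 7, 8, 0, 14, 11, 12, 15, 6, 13]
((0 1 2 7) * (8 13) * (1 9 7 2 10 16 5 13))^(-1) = (0 7 9)(1 8 13 5 16 10)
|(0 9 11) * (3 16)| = |(0 9 11)(3 16)| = 6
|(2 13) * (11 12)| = 2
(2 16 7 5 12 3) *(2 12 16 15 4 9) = (2 15 4 9)(3 12)(5 16 7) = [0, 1, 15, 12, 9, 16, 6, 5, 8, 2, 10, 11, 3, 13, 14, 4, 7]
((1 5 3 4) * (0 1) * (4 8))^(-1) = (0 4 8 3 5 1)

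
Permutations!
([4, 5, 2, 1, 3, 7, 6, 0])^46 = [5, 4, 2, 0, 7, 3, 6, 1]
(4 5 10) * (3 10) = (3 10 4 5) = [0, 1, 2, 10, 5, 3, 6, 7, 8, 9, 4]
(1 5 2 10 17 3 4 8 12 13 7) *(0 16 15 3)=(0 16 15 3 4 8 12 13 7 1 5 2 10 17)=[16, 5, 10, 4, 8, 2, 6, 1, 12, 9, 17, 11, 13, 7, 14, 3, 15, 0]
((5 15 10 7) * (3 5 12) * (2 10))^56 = (15)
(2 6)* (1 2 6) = (6)(1 2) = [0, 2, 1, 3, 4, 5, 6]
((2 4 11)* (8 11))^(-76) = (11)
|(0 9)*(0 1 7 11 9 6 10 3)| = 4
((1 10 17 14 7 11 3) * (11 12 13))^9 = (17)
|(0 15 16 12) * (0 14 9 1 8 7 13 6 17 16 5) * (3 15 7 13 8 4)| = 15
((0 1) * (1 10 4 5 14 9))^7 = ((0 10 4 5 14 9 1))^7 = (14)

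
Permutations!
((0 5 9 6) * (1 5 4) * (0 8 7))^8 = ((0 4 1 5 9 6 8 7))^8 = (9)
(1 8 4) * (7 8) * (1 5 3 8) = (1 7)(3 8 4 5) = [0, 7, 2, 8, 5, 3, 6, 1, 4]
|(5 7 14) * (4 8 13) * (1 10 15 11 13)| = 21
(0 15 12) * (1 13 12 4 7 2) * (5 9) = [15, 13, 1, 3, 7, 9, 6, 2, 8, 5, 10, 11, 0, 12, 14, 4] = (0 15 4 7 2 1 13 12)(5 9)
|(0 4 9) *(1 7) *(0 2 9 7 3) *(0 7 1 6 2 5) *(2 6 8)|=|(0 4 1 3 7 8 2 9 5)|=9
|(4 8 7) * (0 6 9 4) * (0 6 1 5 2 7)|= |(0 1 5 2 7 6 9 4 8)|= 9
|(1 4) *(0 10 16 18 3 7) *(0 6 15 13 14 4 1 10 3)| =11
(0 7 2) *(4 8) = (0 7 2)(4 8) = [7, 1, 0, 3, 8, 5, 6, 2, 4]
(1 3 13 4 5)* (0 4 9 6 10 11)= [4, 3, 2, 13, 5, 1, 10, 7, 8, 6, 11, 0, 12, 9]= (0 4 5 1 3 13 9 6 10 11)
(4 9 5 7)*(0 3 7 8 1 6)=(0 3 7 4 9 5 8 1 6)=[3, 6, 2, 7, 9, 8, 0, 4, 1, 5]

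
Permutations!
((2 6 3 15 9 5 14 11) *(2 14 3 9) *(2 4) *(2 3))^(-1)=(2 5 9 6)(3 4 15)(11 14)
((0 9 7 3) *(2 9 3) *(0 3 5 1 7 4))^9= (0 1 2 4 5 7 9)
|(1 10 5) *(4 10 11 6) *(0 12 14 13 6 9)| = 11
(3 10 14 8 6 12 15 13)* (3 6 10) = (6 12 15 13)(8 10 14) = [0, 1, 2, 3, 4, 5, 12, 7, 10, 9, 14, 11, 15, 6, 8, 13]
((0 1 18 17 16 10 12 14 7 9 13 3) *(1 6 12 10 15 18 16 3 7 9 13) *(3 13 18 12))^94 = ((0 6 3)(1 16 15 12 14 9)(7 18 17 13))^94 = (0 6 3)(1 14 15)(7 17)(9 12 16)(13 18)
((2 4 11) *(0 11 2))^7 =((0 11)(2 4))^7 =(0 11)(2 4)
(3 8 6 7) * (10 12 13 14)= (3 8 6 7)(10 12 13 14)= [0, 1, 2, 8, 4, 5, 7, 3, 6, 9, 12, 11, 13, 14, 10]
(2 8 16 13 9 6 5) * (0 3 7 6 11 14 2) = (0 3 7 6 5)(2 8 16 13 9 11 14) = [3, 1, 8, 7, 4, 0, 5, 6, 16, 11, 10, 14, 12, 9, 2, 15, 13]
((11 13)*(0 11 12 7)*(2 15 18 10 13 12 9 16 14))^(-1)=(0 7 12 11)(2 14 16 9 13 10 18 15)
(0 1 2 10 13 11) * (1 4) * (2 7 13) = (0 4 1 7 13 11)(2 10) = [4, 7, 10, 3, 1, 5, 6, 13, 8, 9, 2, 0, 12, 11]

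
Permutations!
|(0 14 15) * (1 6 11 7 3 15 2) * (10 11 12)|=11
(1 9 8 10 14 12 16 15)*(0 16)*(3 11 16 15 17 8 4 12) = [15, 9, 2, 11, 12, 5, 6, 7, 10, 4, 14, 16, 0, 13, 3, 1, 17, 8] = (0 15 1 9 4 12)(3 11 16 17 8 10 14)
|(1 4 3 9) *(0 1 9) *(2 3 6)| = 6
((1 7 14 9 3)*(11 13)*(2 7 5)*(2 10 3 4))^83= ((1 5 10 3)(2 7 14 9 4)(11 13))^83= (1 3 10 5)(2 9 7 4 14)(11 13)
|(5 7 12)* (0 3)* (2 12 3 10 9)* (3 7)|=|(0 10 9 2 12 5 3)|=7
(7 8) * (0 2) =(0 2)(7 8) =[2, 1, 0, 3, 4, 5, 6, 8, 7]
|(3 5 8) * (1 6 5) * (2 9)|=|(1 6 5 8 3)(2 9)|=10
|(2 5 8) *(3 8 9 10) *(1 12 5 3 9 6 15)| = |(1 12 5 6 15)(2 3 8)(9 10)| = 30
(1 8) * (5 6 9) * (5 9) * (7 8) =(9)(1 7 8)(5 6) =[0, 7, 2, 3, 4, 6, 5, 8, 1, 9]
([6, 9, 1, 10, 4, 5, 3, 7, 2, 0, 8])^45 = [2, 10, 3, 9, 4, 5, 1, 7, 6, 8, 0]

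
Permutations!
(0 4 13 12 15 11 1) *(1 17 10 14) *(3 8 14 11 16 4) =(0 3 8 14 1)(4 13 12 15 16)(10 11 17) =[3, 0, 2, 8, 13, 5, 6, 7, 14, 9, 11, 17, 15, 12, 1, 16, 4, 10]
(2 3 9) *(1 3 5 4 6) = (1 3 9 2 5 4 6) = [0, 3, 5, 9, 6, 4, 1, 7, 8, 2]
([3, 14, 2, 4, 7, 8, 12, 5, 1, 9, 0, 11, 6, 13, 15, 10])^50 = [0, 1, 2, 3, 4, 5, 6, 7, 8, 9, 10, 11, 12, 13, 14, 15]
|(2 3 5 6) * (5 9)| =|(2 3 9 5 6)| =5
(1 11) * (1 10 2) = (1 11 10 2) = [0, 11, 1, 3, 4, 5, 6, 7, 8, 9, 2, 10]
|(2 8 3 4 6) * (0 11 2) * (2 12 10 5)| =|(0 11 12 10 5 2 8 3 4 6)| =10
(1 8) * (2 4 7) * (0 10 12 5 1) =(0 10 12 5 1 8)(2 4 7) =[10, 8, 4, 3, 7, 1, 6, 2, 0, 9, 12, 11, 5]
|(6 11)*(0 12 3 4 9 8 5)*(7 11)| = |(0 12 3 4 9 8 5)(6 7 11)| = 21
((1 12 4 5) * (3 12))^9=(1 5 4 12 3)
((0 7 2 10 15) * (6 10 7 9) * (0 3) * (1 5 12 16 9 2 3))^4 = (1 9)(5 6)(10 12)(15 16)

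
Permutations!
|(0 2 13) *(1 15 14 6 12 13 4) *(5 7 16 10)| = |(0 2 4 1 15 14 6 12 13)(5 7 16 10)| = 36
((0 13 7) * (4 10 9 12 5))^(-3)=(13)(4 9 5 10 12)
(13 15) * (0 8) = (0 8)(13 15) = [8, 1, 2, 3, 4, 5, 6, 7, 0, 9, 10, 11, 12, 15, 14, 13]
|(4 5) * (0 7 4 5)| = |(0 7 4)| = 3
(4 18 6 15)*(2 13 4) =(2 13 4 18 6 15) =[0, 1, 13, 3, 18, 5, 15, 7, 8, 9, 10, 11, 12, 4, 14, 2, 16, 17, 6]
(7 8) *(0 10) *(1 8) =(0 10)(1 8 7) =[10, 8, 2, 3, 4, 5, 6, 1, 7, 9, 0]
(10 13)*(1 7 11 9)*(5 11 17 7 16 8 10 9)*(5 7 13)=(1 16 8 10 5 11 7 17 13 9)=[0, 16, 2, 3, 4, 11, 6, 17, 10, 1, 5, 7, 12, 9, 14, 15, 8, 13]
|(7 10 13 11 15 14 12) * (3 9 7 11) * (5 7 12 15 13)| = 30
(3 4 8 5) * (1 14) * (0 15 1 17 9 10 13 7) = (0 15 1 14 17 9 10 13 7)(3 4 8 5) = [15, 14, 2, 4, 8, 3, 6, 0, 5, 10, 13, 11, 12, 7, 17, 1, 16, 9]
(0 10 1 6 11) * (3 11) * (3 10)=[3, 6, 2, 11, 4, 5, 10, 7, 8, 9, 1, 0]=(0 3 11)(1 6 10)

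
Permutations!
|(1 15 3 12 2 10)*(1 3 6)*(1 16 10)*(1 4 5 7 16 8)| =8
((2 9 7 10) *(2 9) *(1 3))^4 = (7 10 9)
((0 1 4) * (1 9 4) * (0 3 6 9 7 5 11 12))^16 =(0 7 5 11 12)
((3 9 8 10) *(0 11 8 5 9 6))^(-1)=(0 6 3 10 8 11)(5 9)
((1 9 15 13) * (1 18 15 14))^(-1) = ((1 9 14)(13 18 15))^(-1) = (1 14 9)(13 15 18)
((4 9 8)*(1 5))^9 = ((1 5)(4 9 8))^9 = (9)(1 5)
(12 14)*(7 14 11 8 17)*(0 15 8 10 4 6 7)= (0 15 8 17)(4 6 7 14 12 11 10)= [15, 1, 2, 3, 6, 5, 7, 14, 17, 9, 4, 10, 11, 13, 12, 8, 16, 0]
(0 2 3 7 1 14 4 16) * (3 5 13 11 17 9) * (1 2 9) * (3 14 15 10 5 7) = (0 9 14 4 16)(1 15 10 5 13 11 17)(2 7) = [9, 15, 7, 3, 16, 13, 6, 2, 8, 14, 5, 17, 12, 11, 4, 10, 0, 1]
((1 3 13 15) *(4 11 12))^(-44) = (15)(4 11 12)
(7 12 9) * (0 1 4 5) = (0 1 4 5)(7 12 9) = [1, 4, 2, 3, 5, 0, 6, 12, 8, 7, 10, 11, 9]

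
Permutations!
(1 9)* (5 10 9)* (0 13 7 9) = [13, 5, 2, 3, 4, 10, 6, 9, 8, 1, 0, 11, 12, 7] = (0 13 7 9 1 5 10)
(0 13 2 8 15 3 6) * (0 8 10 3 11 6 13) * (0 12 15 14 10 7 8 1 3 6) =(0 12 15 11)(1 3 13 2 7 8 14 10 6) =[12, 3, 7, 13, 4, 5, 1, 8, 14, 9, 6, 0, 15, 2, 10, 11]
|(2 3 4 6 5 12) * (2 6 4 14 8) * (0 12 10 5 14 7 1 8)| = 20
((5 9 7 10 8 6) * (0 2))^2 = ((0 2)(5 9 7 10 8 6))^2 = (5 7 8)(6 9 10)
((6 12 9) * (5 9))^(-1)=((5 9 6 12))^(-1)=(5 12 6 9)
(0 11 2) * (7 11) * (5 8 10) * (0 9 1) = (0 7 11 2 9 1)(5 8 10) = [7, 0, 9, 3, 4, 8, 6, 11, 10, 1, 5, 2]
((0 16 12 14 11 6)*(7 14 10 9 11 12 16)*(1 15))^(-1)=((16)(0 7 14 12 10 9 11 6)(1 15))^(-1)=(16)(0 6 11 9 10 12 14 7)(1 15)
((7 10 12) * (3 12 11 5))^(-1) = ((3 12 7 10 11 5))^(-1) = (3 5 11 10 7 12)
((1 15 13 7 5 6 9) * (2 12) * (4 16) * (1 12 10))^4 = ((1 15 13 7 5 6 9 12 2 10)(4 16))^4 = (16)(1 5 2 13 9)(6 10 7 12 15)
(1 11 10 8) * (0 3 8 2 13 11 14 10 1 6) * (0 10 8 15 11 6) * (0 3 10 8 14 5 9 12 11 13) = (0 10 2)(1 5 9 12 11)(3 15 13 6 8) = [10, 5, 0, 15, 4, 9, 8, 7, 3, 12, 2, 1, 11, 6, 14, 13]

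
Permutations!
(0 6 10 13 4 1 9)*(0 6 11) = (0 11)(1 9 6 10 13 4) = [11, 9, 2, 3, 1, 5, 10, 7, 8, 6, 13, 0, 12, 4]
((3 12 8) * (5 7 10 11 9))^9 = ((3 12 8)(5 7 10 11 9))^9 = (12)(5 9 11 10 7)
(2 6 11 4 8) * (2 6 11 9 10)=(2 11 4 8 6 9 10)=[0, 1, 11, 3, 8, 5, 9, 7, 6, 10, 2, 4]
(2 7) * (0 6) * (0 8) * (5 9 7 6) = (0 5 9 7 2 6 8) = [5, 1, 6, 3, 4, 9, 8, 2, 0, 7]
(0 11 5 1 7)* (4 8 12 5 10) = [11, 7, 2, 3, 8, 1, 6, 0, 12, 9, 4, 10, 5] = (0 11 10 4 8 12 5 1 7)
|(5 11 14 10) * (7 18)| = 4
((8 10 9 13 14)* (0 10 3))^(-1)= ((0 10 9 13 14 8 3))^(-1)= (0 3 8 14 13 9 10)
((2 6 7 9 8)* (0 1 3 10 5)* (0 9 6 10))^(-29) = (0 1 3)(2 10 5 9 8)(6 7)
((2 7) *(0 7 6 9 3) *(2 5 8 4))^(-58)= (0 2 7 6 5 9 8 3 4)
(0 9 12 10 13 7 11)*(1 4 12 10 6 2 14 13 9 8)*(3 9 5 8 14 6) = (0 14 13 7 11)(1 4 12 3 9 10 5 8)(2 6) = [14, 4, 6, 9, 12, 8, 2, 11, 1, 10, 5, 0, 3, 7, 13]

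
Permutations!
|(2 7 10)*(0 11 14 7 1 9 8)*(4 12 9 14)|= |(0 11 4 12 9 8)(1 14 7 10 2)|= 30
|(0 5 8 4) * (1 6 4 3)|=|(0 5 8 3 1 6 4)|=7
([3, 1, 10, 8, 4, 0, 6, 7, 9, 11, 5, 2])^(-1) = [5, 1, 11, 0, 4, 10, 6, 7, 3, 8, 2, 9]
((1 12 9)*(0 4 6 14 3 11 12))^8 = (0 1 9 12 11 3 14 6 4)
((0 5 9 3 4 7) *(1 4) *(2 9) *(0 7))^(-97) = ((0 5 2 9 3 1 4))^(-97) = (0 5 2 9 3 1 4)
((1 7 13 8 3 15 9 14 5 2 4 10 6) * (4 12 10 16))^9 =(1 2 15 7 12 9 13 10 14 8 6 5 3)(4 16)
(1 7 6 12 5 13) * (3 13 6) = (1 7 3 13)(5 6 12) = [0, 7, 2, 13, 4, 6, 12, 3, 8, 9, 10, 11, 5, 1]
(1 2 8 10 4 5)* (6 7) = (1 2 8 10 4 5)(6 7) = [0, 2, 8, 3, 5, 1, 7, 6, 10, 9, 4]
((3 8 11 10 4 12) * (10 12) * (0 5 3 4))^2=(0 3 11 4)(5 8 12 10)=((0 5 3 8 11 12 4 10))^2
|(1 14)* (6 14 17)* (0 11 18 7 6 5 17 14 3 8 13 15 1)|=|(0 11 18 7 6 3 8 13 15 1 14)(5 17)|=22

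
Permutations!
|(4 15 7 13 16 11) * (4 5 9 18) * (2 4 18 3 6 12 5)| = 35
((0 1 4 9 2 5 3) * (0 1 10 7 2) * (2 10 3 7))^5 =(2 5 7 10)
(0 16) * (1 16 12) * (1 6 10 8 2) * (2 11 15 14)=[12, 16, 1, 3, 4, 5, 10, 7, 11, 9, 8, 15, 6, 13, 2, 14, 0]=(0 12 6 10 8 11 15 14 2 1 16)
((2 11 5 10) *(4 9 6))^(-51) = (2 11 5 10)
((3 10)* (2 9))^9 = (2 9)(3 10)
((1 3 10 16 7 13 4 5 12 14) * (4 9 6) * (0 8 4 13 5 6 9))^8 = (16)(0 6 8 13 4)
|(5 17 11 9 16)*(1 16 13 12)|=|(1 16 5 17 11 9 13 12)|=8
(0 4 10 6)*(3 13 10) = (0 4 3 13 10 6) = [4, 1, 2, 13, 3, 5, 0, 7, 8, 9, 6, 11, 12, 10]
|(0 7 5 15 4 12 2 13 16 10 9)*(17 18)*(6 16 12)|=18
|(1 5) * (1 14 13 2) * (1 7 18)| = |(1 5 14 13 2 7 18)| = 7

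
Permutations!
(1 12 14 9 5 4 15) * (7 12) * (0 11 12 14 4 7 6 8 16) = (0 11 12 4 15 1 6 8 16)(5 7 14 9) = [11, 6, 2, 3, 15, 7, 8, 14, 16, 5, 10, 12, 4, 13, 9, 1, 0]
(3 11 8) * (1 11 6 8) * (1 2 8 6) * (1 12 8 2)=(1 11)(3 12 8)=[0, 11, 2, 12, 4, 5, 6, 7, 3, 9, 10, 1, 8]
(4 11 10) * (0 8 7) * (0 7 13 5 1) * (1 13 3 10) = [8, 0, 2, 10, 11, 13, 6, 7, 3, 9, 4, 1, 12, 5] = (0 8 3 10 4 11 1)(5 13)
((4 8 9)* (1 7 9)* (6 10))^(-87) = ((1 7 9 4 8)(6 10))^(-87) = (1 4 7 8 9)(6 10)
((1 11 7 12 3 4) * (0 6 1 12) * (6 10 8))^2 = (0 8 1 7 10 6 11)(3 12 4)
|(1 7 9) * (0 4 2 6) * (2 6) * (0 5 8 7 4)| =7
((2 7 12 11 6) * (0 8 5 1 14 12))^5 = ((0 8 5 1 14 12 11 6 2 7))^5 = (0 12)(1 2)(5 6)(7 14)(8 11)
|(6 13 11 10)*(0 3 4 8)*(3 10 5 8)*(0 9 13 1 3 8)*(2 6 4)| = |(0 10 4 8 9 13 11 5)(1 3 2 6)| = 8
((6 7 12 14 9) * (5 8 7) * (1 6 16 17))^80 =((1 6 5 8 7 12 14 9 16 17))^80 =(17)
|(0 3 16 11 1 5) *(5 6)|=7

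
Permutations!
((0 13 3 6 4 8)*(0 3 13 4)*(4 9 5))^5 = (13)(0 3 4 9 6 8 5) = ((13)(0 9 5 4 8 3 6))^5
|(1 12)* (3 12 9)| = |(1 9 3 12)| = 4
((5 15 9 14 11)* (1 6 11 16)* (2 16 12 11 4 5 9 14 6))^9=(16)(4 5 15 14 12 11 9 6)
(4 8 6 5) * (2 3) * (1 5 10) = (1 5 4 8 6 10)(2 3) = [0, 5, 3, 2, 8, 4, 10, 7, 6, 9, 1]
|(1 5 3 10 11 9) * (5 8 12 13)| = 9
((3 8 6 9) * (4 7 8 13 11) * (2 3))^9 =((2 3 13 11 4 7 8 6 9))^9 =(13)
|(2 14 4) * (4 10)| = |(2 14 10 4)| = 4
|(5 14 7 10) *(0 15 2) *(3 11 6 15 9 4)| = 8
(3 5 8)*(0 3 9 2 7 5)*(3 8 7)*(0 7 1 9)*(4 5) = (0 8)(1 9 2 3 7 4 5) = [8, 9, 3, 7, 5, 1, 6, 4, 0, 2]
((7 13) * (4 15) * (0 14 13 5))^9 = ((0 14 13 7 5)(4 15))^9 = (0 5 7 13 14)(4 15)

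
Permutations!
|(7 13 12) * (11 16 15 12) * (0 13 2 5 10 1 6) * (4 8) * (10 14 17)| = |(0 13 11 16 15 12 7 2 5 14 17 10 1 6)(4 8)| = 14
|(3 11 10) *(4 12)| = 6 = |(3 11 10)(4 12)|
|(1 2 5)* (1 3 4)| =|(1 2 5 3 4)| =5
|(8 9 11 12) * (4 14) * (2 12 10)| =6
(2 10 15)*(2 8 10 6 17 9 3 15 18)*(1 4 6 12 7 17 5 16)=(1 4 6 5 16)(2 12 7 17 9 3 15 8 10 18)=[0, 4, 12, 15, 6, 16, 5, 17, 10, 3, 18, 11, 7, 13, 14, 8, 1, 9, 2]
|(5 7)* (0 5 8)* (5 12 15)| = 6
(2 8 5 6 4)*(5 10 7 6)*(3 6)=[0, 1, 8, 6, 2, 5, 4, 3, 10, 9, 7]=(2 8 10 7 3 6 4)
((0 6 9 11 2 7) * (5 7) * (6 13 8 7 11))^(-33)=(0 7 8 13)(6 9)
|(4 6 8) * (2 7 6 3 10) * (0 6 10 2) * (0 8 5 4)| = 9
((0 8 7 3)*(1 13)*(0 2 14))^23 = ((0 8 7 3 2 14)(1 13))^23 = (0 14 2 3 7 8)(1 13)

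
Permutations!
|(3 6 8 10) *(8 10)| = |(3 6 10)| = 3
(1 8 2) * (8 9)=(1 9 8 2)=[0, 9, 1, 3, 4, 5, 6, 7, 2, 8]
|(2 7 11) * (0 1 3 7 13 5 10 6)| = |(0 1 3 7 11 2 13 5 10 6)| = 10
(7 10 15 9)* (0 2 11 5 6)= (0 2 11 5 6)(7 10 15 9)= [2, 1, 11, 3, 4, 6, 0, 10, 8, 7, 15, 5, 12, 13, 14, 9]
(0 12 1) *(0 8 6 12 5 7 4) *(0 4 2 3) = (0 5 7 2 3)(1 8 6 12) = [5, 8, 3, 0, 4, 7, 12, 2, 6, 9, 10, 11, 1]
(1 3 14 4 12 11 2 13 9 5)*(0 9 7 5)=(0 9)(1 3 14 4 12 11 2 13 7 5)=[9, 3, 13, 14, 12, 1, 6, 5, 8, 0, 10, 2, 11, 7, 4]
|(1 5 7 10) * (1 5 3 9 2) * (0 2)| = |(0 2 1 3 9)(5 7 10)| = 15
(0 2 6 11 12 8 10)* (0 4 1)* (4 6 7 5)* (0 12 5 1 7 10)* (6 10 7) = [2, 12, 7, 3, 6, 4, 11, 1, 0, 9, 10, 5, 8] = (0 2 7 1 12 8)(4 6 11 5)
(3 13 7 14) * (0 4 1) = (0 4 1)(3 13 7 14) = [4, 0, 2, 13, 1, 5, 6, 14, 8, 9, 10, 11, 12, 7, 3]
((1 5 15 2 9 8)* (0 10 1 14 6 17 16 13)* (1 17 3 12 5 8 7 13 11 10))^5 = (0 3 9 8 5 13 6 2 1 12 7 14 15)(10 17 16 11)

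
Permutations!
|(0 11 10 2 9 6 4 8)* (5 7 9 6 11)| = |(0 5 7 9 11 10 2 6 4 8)| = 10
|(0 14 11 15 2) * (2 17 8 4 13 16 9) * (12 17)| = |(0 14 11 15 12 17 8 4 13 16 9 2)| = 12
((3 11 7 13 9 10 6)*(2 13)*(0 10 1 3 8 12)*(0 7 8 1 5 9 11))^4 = (0 3 1 6 10)(2 12 11)(7 8 13)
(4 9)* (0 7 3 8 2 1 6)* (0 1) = (0 7 3 8 2)(1 6)(4 9) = [7, 6, 0, 8, 9, 5, 1, 3, 2, 4]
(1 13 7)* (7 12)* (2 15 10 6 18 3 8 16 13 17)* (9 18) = (1 17 2 15 10 6 9 18 3 8 16 13 12 7) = [0, 17, 15, 8, 4, 5, 9, 1, 16, 18, 6, 11, 7, 12, 14, 10, 13, 2, 3]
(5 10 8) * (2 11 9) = (2 11 9)(5 10 8) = [0, 1, 11, 3, 4, 10, 6, 7, 5, 2, 8, 9]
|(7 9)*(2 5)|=2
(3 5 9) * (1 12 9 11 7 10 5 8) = (1 12 9 3 8)(5 11 7 10) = [0, 12, 2, 8, 4, 11, 6, 10, 1, 3, 5, 7, 9]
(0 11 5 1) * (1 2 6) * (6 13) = [11, 0, 13, 3, 4, 2, 1, 7, 8, 9, 10, 5, 12, 6] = (0 11 5 2 13 6 1)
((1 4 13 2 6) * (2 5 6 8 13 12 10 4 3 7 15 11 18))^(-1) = (1 6 5 13 8 2 18 11 15 7 3)(4 10 12)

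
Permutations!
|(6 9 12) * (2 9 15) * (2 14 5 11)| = 8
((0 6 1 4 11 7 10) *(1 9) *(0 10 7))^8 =(0 9 4)(1 11 6)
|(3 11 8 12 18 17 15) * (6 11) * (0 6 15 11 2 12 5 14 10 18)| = |(0 6 2 12)(3 15)(5 14 10 18 17 11 8)| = 28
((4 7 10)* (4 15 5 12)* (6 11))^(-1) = ((4 7 10 15 5 12)(6 11))^(-1) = (4 12 5 15 10 7)(6 11)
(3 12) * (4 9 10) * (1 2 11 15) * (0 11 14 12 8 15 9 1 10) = (0 11 9)(1 2 14 12 3 8 15 10 4) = [11, 2, 14, 8, 1, 5, 6, 7, 15, 0, 4, 9, 3, 13, 12, 10]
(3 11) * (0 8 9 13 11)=(0 8 9 13 11 3)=[8, 1, 2, 0, 4, 5, 6, 7, 9, 13, 10, 3, 12, 11]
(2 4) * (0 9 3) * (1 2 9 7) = (0 7 1 2 4 9 3) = [7, 2, 4, 0, 9, 5, 6, 1, 8, 3]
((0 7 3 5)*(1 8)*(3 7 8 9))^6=((0 8 1 9 3 5))^6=(9)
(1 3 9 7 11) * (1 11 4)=(11)(1 3 9 7 4)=[0, 3, 2, 9, 1, 5, 6, 4, 8, 7, 10, 11]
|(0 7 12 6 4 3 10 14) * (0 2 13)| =10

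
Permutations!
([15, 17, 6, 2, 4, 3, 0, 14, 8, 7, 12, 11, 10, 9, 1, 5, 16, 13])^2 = (0 5 2)(1 13 7)(3 6 15)(9 14 17)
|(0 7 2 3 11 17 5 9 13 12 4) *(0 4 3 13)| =|(0 7 2 13 12 3 11 17 5 9)| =10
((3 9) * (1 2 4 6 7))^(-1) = (1 7 6 4 2)(3 9)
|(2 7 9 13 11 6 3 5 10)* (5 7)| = 6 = |(2 5 10)(3 7 9 13 11 6)|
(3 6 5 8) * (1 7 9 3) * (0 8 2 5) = (0 8 1 7 9 3 6)(2 5) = [8, 7, 5, 6, 4, 2, 0, 9, 1, 3]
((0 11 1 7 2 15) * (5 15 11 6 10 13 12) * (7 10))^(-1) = (0 15 5 12 13 10 1 11 2 7 6)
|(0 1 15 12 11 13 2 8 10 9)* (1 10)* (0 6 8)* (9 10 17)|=11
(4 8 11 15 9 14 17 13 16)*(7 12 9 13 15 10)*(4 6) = (4 8 11 10 7 12 9 14 17 15 13 16 6) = [0, 1, 2, 3, 8, 5, 4, 12, 11, 14, 7, 10, 9, 16, 17, 13, 6, 15]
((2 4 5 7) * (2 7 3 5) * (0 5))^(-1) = (7)(0 3 5)(2 4)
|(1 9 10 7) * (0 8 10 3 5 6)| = 9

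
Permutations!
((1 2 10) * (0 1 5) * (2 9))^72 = (10)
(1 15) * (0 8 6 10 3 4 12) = (0 8 6 10 3 4 12)(1 15) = [8, 15, 2, 4, 12, 5, 10, 7, 6, 9, 3, 11, 0, 13, 14, 1]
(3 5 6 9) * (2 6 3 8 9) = (2 6)(3 5)(8 9) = [0, 1, 6, 5, 4, 3, 2, 7, 9, 8]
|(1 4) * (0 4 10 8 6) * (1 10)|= 5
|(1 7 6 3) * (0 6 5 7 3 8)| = 6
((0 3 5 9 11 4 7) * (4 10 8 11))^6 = (11)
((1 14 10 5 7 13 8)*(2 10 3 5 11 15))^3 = ((1 14 3 5 7 13 8)(2 10 11 15))^3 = (1 5 8 3 13 14 7)(2 15 11 10)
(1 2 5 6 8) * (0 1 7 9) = (0 1 2 5 6 8 7 9) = [1, 2, 5, 3, 4, 6, 8, 9, 7, 0]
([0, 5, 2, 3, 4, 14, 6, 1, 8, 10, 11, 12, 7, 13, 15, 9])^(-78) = (1 15 11)(5 9 12)(7 14 10)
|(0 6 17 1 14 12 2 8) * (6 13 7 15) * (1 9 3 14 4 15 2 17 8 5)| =|(0 13 7 2 5 1 4 15 6 8)(3 14 12 17 9)| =10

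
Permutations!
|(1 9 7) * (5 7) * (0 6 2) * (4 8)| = 12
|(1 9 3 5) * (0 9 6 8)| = |(0 9 3 5 1 6 8)| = 7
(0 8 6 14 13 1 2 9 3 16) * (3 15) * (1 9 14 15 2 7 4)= (0 8 6 15 3 16)(1 7 4)(2 14 13 9)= [8, 7, 14, 16, 1, 5, 15, 4, 6, 2, 10, 11, 12, 9, 13, 3, 0]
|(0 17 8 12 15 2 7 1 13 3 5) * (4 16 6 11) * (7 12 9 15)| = 12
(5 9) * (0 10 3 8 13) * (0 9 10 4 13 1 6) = (0 4 13 9 5 10 3 8 1 6) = [4, 6, 2, 8, 13, 10, 0, 7, 1, 5, 3, 11, 12, 9]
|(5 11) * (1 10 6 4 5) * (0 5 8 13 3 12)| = 11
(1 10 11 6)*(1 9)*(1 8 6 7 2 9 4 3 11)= [0, 10, 9, 11, 3, 5, 4, 2, 6, 8, 1, 7]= (1 10)(2 9 8 6 4 3 11 7)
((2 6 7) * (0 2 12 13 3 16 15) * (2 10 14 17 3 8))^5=((0 10 14 17 3 16 15)(2 6 7 12 13 8))^5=(0 16 17 10 15 3 14)(2 8 13 12 7 6)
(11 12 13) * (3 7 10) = (3 7 10)(11 12 13) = [0, 1, 2, 7, 4, 5, 6, 10, 8, 9, 3, 12, 13, 11]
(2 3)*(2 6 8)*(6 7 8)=(2 3 7 8)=[0, 1, 3, 7, 4, 5, 6, 8, 2]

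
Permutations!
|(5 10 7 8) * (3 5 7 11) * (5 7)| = |(3 7 8 5 10 11)| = 6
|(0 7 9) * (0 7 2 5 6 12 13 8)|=14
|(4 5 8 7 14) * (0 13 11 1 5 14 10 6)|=18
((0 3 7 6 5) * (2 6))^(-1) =((0 3 7 2 6 5))^(-1) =(0 5 6 2 7 3)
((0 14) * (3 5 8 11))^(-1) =(0 14)(3 11 8 5)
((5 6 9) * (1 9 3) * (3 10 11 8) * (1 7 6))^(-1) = ((1 9 5)(3 7 6 10 11 8))^(-1) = (1 5 9)(3 8 11 10 6 7)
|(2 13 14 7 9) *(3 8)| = |(2 13 14 7 9)(3 8)| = 10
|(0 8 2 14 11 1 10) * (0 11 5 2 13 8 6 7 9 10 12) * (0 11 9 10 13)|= |(0 6 7 10 9 13 8)(1 12 11)(2 14 5)|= 21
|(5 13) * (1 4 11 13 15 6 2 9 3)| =10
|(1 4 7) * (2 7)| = 4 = |(1 4 2 7)|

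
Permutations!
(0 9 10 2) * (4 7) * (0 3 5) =(0 9 10 2 3 5)(4 7) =[9, 1, 3, 5, 7, 0, 6, 4, 8, 10, 2]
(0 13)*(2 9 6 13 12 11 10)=(0 12 11 10 2 9 6 13)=[12, 1, 9, 3, 4, 5, 13, 7, 8, 6, 2, 10, 11, 0]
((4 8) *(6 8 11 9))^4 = (4 8 6 9 11)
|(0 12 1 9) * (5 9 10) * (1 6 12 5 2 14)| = |(0 5 9)(1 10 2 14)(6 12)| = 12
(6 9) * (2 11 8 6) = [0, 1, 11, 3, 4, 5, 9, 7, 6, 2, 10, 8] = (2 11 8 6 9)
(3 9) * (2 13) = (2 13)(3 9) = [0, 1, 13, 9, 4, 5, 6, 7, 8, 3, 10, 11, 12, 2]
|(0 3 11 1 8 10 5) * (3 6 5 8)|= |(0 6 5)(1 3 11)(8 10)|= 6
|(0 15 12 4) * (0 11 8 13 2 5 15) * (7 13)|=9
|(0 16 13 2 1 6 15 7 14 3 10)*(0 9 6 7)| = 12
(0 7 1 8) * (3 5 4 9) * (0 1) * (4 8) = [7, 4, 2, 5, 9, 8, 6, 0, 1, 3] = (0 7)(1 4 9 3 5 8)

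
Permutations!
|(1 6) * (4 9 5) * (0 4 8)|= |(0 4 9 5 8)(1 6)|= 10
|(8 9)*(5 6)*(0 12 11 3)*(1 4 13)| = |(0 12 11 3)(1 4 13)(5 6)(8 9)| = 12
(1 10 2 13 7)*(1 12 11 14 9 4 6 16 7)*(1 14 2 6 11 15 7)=(1 10 6 16)(2 13 14 9 4 11)(7 12 15)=[0, 10, 13, 3, 11, 5, 16, 12, 8, 4, 6, 2, 15, 14, 9, 7, 1]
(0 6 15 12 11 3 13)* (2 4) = (0 6 15 12 11 3 13)(2 4) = [6, 1, 4, 13, 2, 5, 15, 7, 8, 9, 10, 3, 11, 0, 14, 12]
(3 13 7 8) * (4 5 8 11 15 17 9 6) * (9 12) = (3 13 7 11 15 17 12 9 6 4 5 8) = [0, 1, 2, 13, 5, 8, 4, 11, 3, 6, 10, 15, 9, 7, 14, 17, 16, 12]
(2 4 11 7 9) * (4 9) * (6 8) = [0, 1, 9, 3, 11, 5, 8, 4, 6, 2, 10, 7] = (2 9)(4 11 7)(6 8)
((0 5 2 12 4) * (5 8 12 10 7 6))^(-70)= (0 12)(4 8)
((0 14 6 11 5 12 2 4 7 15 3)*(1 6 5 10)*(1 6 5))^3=((0 14 1 5 12 2 4 7 15 3)(6 11 10))^3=(0 5 4 3 1 2 15 14 12 7)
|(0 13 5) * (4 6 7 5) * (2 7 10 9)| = 9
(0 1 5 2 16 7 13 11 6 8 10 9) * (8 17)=(0 1 5 2 16 7 13 11 6 17 8 10 9)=[1, 5, 16, 3, 4, 2, 17, 13, 10, 0, 9, 6, 12, 11, 14, 15, 7, 8]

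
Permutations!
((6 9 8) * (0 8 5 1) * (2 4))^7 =(0 8 6 9 5 1)(2 4)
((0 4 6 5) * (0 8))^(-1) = (0 8 5 6 4)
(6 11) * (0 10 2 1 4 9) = (0 10 2 1 4 9)(6 11) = [10, 4, 1, 3, 9, 5, 11, 7, 8, 0, 2, 6]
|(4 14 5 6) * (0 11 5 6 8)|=12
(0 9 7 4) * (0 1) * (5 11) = (0 9 7 4 1)(5 11) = [9, 0, 2, 3, 1, 11, 6, 4, 8, 7, 10, 5]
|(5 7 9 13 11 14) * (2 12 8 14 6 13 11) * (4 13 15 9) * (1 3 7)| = 20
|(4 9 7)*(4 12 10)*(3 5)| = 10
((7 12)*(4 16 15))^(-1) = ((4 16 15)(7 12))^(-1) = (4 15 16)(7 12)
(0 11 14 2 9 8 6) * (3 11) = (0 3 11 14 2 9 8 6) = [3, 1, 9, 11, 4, 5, 0, 7, 6, 8, 10, 14, 12, 13, 2]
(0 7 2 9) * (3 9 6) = (0 7 2 6 3 9) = [7, 1, 6, 9, 4, 5, 3, 2, 8, 0]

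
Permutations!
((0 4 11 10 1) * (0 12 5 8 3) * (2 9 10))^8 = (0 5 10 11 3 12 9 4 8 1 2)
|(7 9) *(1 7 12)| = 4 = |(1 7 9 12)|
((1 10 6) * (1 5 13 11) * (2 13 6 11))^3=((1 10 11)(2 13)(5 6))^3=(2 13)(5 6)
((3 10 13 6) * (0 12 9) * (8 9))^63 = ((0 12 8 9)(3 10 13 6))^63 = (0 9 8 12)(3 6 13 10)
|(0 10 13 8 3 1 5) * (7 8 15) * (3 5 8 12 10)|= 5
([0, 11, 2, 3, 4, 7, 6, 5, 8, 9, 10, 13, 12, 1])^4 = (1 11 13)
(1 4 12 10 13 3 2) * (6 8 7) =(1 4 12 10 13 3 2)(6 8 7) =[0, 4, 1, 2, 12, 5, 8, 6, 7, 9, 13, 11, 10, 3]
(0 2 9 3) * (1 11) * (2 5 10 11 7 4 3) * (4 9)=(0 5 10 11 1 7 9 2 4 3)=[5, 7, 4, 0, 3, 10, 6, 9, 8, 2, 11, 1]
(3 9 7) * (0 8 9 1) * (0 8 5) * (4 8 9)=(0 5)(1 9 7 3)(4 8)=[5, 9, 2, 1, 8, 0, 6, 3, 4, 7]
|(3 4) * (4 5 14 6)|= |(3 5 14 6 4)|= 5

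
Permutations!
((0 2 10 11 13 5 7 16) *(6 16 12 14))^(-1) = ((0 2 10 11 13 5 7 12 14 6 16))^(-1) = (0 16 6 14 12 7 5 13 11 10 2)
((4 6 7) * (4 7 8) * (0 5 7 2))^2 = (0 7)(2 5)(4 8 6)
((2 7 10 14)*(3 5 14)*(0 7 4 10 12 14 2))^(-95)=(0 7 12 14)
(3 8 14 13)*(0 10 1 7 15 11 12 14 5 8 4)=(0 10 1 7 15 11 12 14 13 3 4)(5 8)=[10, 7, 2, 4, 0, 8, 6, 15, 5, 9, 1, 12, 14, 3, 13, 11]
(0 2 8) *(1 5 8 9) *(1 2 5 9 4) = [5, 9, 4, 3, 1, 8, 6, 7, 0, 2] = (0 5 8)(1 9 2 4)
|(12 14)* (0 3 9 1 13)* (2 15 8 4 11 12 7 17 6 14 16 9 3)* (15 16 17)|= 18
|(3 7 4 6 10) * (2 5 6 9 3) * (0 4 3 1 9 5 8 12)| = 8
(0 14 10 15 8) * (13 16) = (0 14 10 15 8)(13 16) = [14, 1, 2, 3, 4, 5, 6, 7, 0, 9, 15, 11, 12, 16, 10, 8, 13]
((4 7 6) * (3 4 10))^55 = (10)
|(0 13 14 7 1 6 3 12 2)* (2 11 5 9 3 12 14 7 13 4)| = 30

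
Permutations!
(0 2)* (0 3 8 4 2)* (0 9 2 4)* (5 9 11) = [11, 1, 3, 8, 4, 9, 6, 7, 0, 2, 10, 5] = (0 11 5 9 2 3 8)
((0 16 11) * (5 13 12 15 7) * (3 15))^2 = (0 11 16)(3 7 13)(5 12 15)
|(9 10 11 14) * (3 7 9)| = 6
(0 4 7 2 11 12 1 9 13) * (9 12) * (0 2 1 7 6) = (0 4 6)(1 12 7)(2 11 9 13) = [4, 12, 11, 3, 6, 5, 0, 1, 8, 13, 10, 9, 7, 2]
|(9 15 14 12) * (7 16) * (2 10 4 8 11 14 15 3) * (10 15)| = 10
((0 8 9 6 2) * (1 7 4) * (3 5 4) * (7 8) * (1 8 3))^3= (0 3 8 2 1 4 6 7 5 9)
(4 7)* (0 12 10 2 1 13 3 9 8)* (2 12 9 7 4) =(0 9 8)(1 13 3 7 2)(10 12) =[9, 13, 1, 7, 4, 5, 6, 2, 0, 8, 12, 11, 10, 3]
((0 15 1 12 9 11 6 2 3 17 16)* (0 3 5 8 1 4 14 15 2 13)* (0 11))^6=((0 2 5 8 1 12 9)(3 17 16)(4 14 15)(6 13 11))^6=(17)(0 9 12 1 8 5 2)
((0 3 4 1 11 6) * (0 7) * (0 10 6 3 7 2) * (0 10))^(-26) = (1 3)(2 10 6)(4 11) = ((0 7)(1 11 3 4)(2 10 6))^(-26)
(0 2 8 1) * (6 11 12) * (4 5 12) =[2, 0, 8, 3, 5, 12, 11, 7, 1, 9, 10, 4, 6] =(0 2 8 1)(4 5 12 6 11)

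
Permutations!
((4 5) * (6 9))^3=(4 5)(6 9)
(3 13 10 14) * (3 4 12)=[0, 1, 2, 13, 12, 5, 6, 7, 8, 9, 14, 11, 3, 10, 4]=(3 13 10 14 4 12)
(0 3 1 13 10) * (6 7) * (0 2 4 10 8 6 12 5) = (0 3 1 13 8 6 7 12 5)(2 4 10) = [3, 13, 4, 1, 10, 0, 7, 12, 6, 9, 2, 11, 5, 8]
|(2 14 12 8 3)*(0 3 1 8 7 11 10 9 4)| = |(0 3 2 14 12 7 11 10 9 4)(1 8)| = 10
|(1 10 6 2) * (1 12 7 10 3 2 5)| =8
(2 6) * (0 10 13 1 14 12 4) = [10, 14, 6, 3, 0, 5, 2, 7, 8, 9, 13, 11, 4, 1, 12] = (0 10 13 1 14 12 4)(2 6)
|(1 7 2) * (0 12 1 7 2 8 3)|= 7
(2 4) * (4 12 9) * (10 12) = (2 10 12 9 4) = [0, 1, 10, 3, 2, 5, 6, 7, 8, 4, 12, 11, 9]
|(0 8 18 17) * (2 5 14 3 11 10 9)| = |(0 8 18 17)(2 5 14 3 11 10 9)| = 28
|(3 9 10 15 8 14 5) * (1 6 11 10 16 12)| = |(1 6 11 10 15 8 14 5 3 9 16 12)| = 12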